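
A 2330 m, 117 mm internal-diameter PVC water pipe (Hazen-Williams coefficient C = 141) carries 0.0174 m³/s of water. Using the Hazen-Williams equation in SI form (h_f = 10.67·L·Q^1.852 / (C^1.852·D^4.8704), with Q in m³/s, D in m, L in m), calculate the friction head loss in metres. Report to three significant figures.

h_f ≈ 49.5 m

h_f = 10.67·2330·0.0174^1.852 / (141^1.852·0.117^4.8704) = 49.54 m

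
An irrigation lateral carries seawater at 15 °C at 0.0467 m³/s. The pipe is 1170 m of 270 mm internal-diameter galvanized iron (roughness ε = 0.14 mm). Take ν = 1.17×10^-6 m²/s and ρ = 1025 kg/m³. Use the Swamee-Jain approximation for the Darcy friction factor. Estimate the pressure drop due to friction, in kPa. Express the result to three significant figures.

Δp ≈ 28.3 kPa

V = 4Q/(πD²) = 4·0.0467/(π·0.270²) = 0.8156 m/s
Re = VD/ν = 0.8156·0.270/1.17×10^-6 = 1.88×10^5 → turbulent
ε/D = 0.14/270 = 5.19×10^-4
Swamee-Jain: f = 0.01913
h_f = f(L/D)V²/(2g) = 0.01913·(1170/0.270)·0.8156²/(2·9.81) = 2.811 m
Δp = ρg·h_f = 1025·9.81·2.811 = 28.27 kPa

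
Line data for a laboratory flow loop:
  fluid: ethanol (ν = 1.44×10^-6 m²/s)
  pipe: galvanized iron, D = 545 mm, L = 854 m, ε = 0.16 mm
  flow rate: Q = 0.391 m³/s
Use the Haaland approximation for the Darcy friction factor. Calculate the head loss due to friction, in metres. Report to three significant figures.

h_f ≈ 3.56 m

V = 4Q/(πD²) = 4·0.391/(π·0.545²) = 1.676 m/s
Re = VD/ν = 1.676·0.545/1.44×10^-6 = 6.34×10^5 → turbulent
ε/D = 0.16/545 = 2.94×10^-4
Haaland: f = 0.01587
h_f = f(L/D)V²/(2g) = 0.01587·(854/0.545)·1.676²/(2·9.81) = 3.562 m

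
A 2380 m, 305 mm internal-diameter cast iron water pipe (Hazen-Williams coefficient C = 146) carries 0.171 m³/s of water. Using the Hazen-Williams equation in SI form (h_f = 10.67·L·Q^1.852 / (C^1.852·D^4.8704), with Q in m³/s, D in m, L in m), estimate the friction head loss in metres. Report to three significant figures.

h_f = 10.67·2380·0.171^1.852 / (146^1.852·0.305^4.8704) = 30.73 m

h_f ≈ 30.7 m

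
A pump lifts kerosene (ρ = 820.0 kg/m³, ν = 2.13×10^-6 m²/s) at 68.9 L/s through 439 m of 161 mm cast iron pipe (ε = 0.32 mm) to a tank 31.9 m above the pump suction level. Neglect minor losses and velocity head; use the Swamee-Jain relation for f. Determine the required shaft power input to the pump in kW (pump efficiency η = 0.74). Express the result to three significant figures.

P_shaft ≈ 52.8 kW

V = 4Q/(πD²) = 3.384 m/s; Re = 2.56×10^5; ε/D = 0.00199; f = 0.02425
h_f = f(L/D)V²/2g = 38.60 m
Total head H = z + h_f = 31.9 + 38.60 = 70.50 m
P_hyd = ρgQH = 820.0·9.81·0.0689·70.50 = 39.07 kW
P_shaft = P_hyd/η = 39.07/0.74 = 52.80 kW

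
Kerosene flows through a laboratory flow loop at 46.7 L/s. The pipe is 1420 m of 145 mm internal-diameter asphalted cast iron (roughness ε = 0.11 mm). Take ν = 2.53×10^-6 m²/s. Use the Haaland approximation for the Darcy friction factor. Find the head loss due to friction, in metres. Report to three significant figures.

V = 4Q/(πD²) = 4·0.0467/(π·0.145²) = 2.828 m/s
Re = VD/ν = 2.828·0.145/2.53×10^-6 = 1.62×10^5 → turbulent
ε/D = 0.11/145 = 7.59×10^-4
Haaland: f = 0.02019
h_f = f(L/D)V²/(2g) = 0.02019·(1420/0.145)·2.828²/(2·9.81) = 80.61 m

h_f ≈ 80.6 m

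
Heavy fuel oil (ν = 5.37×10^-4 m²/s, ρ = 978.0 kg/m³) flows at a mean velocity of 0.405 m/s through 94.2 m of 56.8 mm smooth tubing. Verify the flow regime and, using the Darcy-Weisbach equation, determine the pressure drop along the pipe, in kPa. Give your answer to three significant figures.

Δp ≈ 199 kPa

Re = VD/ν = 0.405·0.05680/5.37×10^-4 = 42.8 → laminar (Re < 2300)
f = 64/Re = 1.494
h_f = f(L/D)V²/(2g) = 1.494·(94.2/0.05680)·0.405²/(2·9.81) = 20.71 m
Δp = ρg·h_f = 978.0·9.81·20.71 = 198.7 kPa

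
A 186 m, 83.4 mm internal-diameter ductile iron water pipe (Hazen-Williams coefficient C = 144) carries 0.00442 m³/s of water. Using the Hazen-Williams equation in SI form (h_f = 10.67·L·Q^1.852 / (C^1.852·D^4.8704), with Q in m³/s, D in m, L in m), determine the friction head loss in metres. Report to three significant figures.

h_f = 10.67·186·0.00442^1.852 / (144^1.852·0.0834^4.8704) = 1.563 m

h_f ≈ 1.56 m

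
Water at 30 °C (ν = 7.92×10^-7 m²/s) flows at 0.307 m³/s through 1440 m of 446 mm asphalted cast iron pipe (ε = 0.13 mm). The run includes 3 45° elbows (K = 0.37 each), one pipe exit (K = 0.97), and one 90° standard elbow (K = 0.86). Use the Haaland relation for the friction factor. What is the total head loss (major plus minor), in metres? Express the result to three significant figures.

V = 4Q/(πD²) = 1.965 m/s; V²/2g = 0.1968 m
Re = 1.11×10^6, ε/D = 2.91×10^-4 → f = 0.01547 (Haaland)
Major: h_f = f(L/D)·V²/2g = 0.01547·3229·0.1968 = 9.828 m
Minor: ΣK = 2.94; h_m = ΣK·V²/2g = 0.5786 m
Total H_L = 9.828 + 0.5786 = 10.41 m

H_L ≈ 10.4 m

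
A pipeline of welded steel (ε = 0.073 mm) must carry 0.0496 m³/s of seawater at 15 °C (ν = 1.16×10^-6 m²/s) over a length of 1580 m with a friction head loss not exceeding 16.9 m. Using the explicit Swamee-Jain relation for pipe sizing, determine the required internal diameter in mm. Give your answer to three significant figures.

Swamee-Jain (Type III): D = 0.66·[ε^1.25·(LQ²/(gh_f))^4.75 + ν·Q^9.4·(L/(gh_f))^5.2]^0.04
LQ²/(gh_f) = 0.02345; L/(gh_f) = 9.530
Term 1 = ε^1.25·(…)^4.75 = 1.22×10^-13; Term 2 = ν·Q^9.4·(…)^5.2 = 7.82×10^-14
D = 0.66·(1.22×10^-13 + 7.82×10^-14)^0.04 = 0.2049 m = 205 mm
Check: V = 1.50 m/s, Re = 2.66×10^5, f = 0.01763, h_f = 15.7 m ≈ 16.9 m ✓

D ≈ 205 mm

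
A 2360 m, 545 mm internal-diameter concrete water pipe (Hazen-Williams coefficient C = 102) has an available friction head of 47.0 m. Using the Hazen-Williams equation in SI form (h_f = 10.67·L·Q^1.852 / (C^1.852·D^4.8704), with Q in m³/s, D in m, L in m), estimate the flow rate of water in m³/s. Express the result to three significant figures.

Q ≈ 0.695 m³/s

Rearranging: Q = [h_f·C^1.852·D^4.8704 / (10.67·L)]^(1/1.852)
Q = [47.0·102^1.852·0.545^4.8704 / (10.67·2360)]^0.540 = 0.6948 m³/s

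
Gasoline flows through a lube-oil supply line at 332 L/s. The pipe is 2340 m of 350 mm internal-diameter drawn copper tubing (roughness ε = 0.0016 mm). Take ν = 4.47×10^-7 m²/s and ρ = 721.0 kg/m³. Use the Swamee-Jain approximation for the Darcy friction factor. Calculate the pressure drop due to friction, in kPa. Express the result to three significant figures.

Δp ≈ 290 kPa

V = 4Q/(πD²) = 4·0.332/(π·0.350²) = 3.451 m/s
Re = VD/ν = 3.451·0.350/4.47×10^-7 = 2.70×10^6 → turbulent
ε/D = 0.0016/350 = 4.57×10^-6
Swamee-Jain: f = 0.01010
h_f = f(L/D)V²/(2g) = 0.01010·(2340/0.350)·3.451²/(2·9.81) = 40.97 m
Δp = ρg·h_f = 721.0·9.81·40.97 = 289.8 kPa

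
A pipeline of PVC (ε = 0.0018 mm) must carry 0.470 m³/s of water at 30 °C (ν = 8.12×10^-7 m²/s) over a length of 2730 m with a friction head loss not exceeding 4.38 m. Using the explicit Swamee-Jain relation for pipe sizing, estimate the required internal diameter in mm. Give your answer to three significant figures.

Swamee-Jain (Type III): D = 0.66·[ε^1.25·(LQ²/(gh_f))^4.75 + ν·Q^9.4·(L/(gh_f))^5.2]^0.04
LQ²/(gh_f) = 14.04; L/(gh_f) = 63.54
Term 1 = ε^1.25·(…)^4.75 = 0.0186; Term 2 = ν·Q^9.4·(…)^5.2 = 1.60
D = 0.66·(0.0186 + 1.60)^0.04 = 0.6728 m = 673 mm
Check: V = 1.32 m/s, Re = 1.10×10^6, f = 0.01150, h_f = 4.16 m ≈ 4.38 m ✓

D ≈ 673 mm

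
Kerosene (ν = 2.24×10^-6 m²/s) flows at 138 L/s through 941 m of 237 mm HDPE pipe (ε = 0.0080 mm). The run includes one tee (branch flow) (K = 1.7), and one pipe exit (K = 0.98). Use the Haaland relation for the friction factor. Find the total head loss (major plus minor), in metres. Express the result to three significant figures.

H_L ≈ 29.8 m

V = 4Q/(πD²) = 3.128 m/s; V²/2g = 0.4988 m
Re = 3.31×10^5, ε/D = 3.38×10^-5 → f = 0.01439 (Haaland)
Major: h_f = f(L/D)·V²/2g = 0.01439·3970·0.4988 = 28.50 m
Minor: ΣK = 2.68; h_m = ΣK·V²/2g = 1.337 m
Total H_L = 28.50 + 1.337 = 29.84 m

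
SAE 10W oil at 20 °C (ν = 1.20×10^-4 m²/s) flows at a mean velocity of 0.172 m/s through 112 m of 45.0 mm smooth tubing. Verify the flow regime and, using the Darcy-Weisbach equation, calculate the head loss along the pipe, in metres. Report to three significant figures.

Re = VD/ν = 0.172·0.04500/1.20×10^-4 = 64.5 → laminar (Re < 2300)
f = 64/Re = 0.9922
h_f = f(L/D)V²/(2g) = 0.9922·(112/0.04500)·0.172²/(2·9.81) = 3.724 m

h_f ≈ 3.72 m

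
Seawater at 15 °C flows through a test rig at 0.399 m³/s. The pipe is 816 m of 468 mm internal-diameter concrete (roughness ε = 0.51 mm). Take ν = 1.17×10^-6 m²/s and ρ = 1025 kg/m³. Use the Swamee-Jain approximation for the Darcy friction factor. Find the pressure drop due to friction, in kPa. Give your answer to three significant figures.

Δp ≈ 98.3 kPa

V = 4Q/(πD²) = 4·0.399/(π·0.468²) = 2.319 m/s
Re = VD/ν = 2.319·0.468/1.17×10^-6 = 9.28×10^5 → turbulent
ε/D = 0.51/468 = 0.00109
Swamee-Jain: f = 0.02045
h_f = f(L/D)V²/(2g) = 0.02045·(816/0.468)·2.319²/(2·9.81) = 9.778 m
Δp = ρg·h_f = 1025·9.81·9.778 = 98.32 kPa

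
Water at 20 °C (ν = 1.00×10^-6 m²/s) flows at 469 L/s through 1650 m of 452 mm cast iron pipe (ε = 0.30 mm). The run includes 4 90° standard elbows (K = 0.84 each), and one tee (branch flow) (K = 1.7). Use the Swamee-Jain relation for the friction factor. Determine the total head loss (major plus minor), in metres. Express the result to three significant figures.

V = 4Q/(πD²) = 2.923 m/s; V²/2g = 0.4354 m
Re = 1.32×10^6, ε/D = 6.64×10^-4 → f = 0.01821 (Swamee-Jain)
Major: h_f = f(L/D)·V²/2g = 0.01821·3650·0.4354 = 28.95 m
Minor: ΣK = 5.06; h_m = ΣK·V²/2g = 2.203 m
Total H_L = 28.95 + 2.203 = 31.15 m

H_L ≈ 31.1 m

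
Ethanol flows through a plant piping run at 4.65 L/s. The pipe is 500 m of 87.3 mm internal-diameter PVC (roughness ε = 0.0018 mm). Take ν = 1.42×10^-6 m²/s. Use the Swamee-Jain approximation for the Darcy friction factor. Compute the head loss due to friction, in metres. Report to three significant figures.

h_f ≈ 3.71 m

V = 4Q/(πD²) = 4·0.00465/(π·0.0873²) = 0.7768 m/s
Re = VD/ν = 0.7768·0.0873/1.42×10^-6 = 4.78×10^4 → turbulent
ε/D = 0.0018/87.3 = 2.06×10^-5
Swamee-Jain: f = 0.02106
h_f = f(L/D)V²/(2g) = 0.02106·(500/0.0873)·0.7768²/(2·9.81) = 3.710 m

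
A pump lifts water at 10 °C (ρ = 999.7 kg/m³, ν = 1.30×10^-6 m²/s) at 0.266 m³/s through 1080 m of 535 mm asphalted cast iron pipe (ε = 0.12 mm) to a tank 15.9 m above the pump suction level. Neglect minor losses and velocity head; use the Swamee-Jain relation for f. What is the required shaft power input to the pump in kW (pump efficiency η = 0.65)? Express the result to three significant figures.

P_shaft ≈ 72.9 kW

V = 4Q/(πD²) = 1.183 m/s; Re = 4.87×10^5; ε/D = 2.24×10^-4; f = 0.01577
h_f = f(L/D)V²/2g = 2.272 m
Total head H = z + h_f = 15.9 + 2.272 = 18.17 m
P_hyd = ρgQH = 999.7·9.81·0.266·18.17 = 47.40 kW
P_shaft = P_hyd/η = 47.40/0.65 = 72.93 kW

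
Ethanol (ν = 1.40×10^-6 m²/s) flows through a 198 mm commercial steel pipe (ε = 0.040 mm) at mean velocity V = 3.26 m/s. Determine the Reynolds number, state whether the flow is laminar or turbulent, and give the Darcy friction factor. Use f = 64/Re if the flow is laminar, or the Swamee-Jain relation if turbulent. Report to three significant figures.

Re ≈ 4.61×10^5; turbulent; f ≈ 0.0156

Re = VD/ν = 3.260·0.198/1.40×10^-6 = 4.61×10^5
Re > 4000 → turbulent; ε/D = 2.02×10^-4
Swamee-Jain: f = 0.01564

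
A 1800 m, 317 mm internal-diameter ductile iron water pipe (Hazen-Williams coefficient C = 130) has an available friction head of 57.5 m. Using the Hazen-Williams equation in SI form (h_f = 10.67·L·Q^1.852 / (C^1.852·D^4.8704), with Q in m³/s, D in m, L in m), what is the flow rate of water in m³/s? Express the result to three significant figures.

Rearranging: Q = [h_f·C^1.852·D^4.8704 / (10.67·L)]^(1/1.852)
Q = [57.5·130^1.852·0.317^4.8704 / (10.67·1800)]^0.540 = 0.2749 m³/s

Q ≈ 0.275 m³/s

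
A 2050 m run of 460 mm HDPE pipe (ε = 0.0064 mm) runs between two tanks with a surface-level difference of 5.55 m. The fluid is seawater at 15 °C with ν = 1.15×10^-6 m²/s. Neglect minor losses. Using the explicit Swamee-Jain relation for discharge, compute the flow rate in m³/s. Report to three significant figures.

Q ≈ 0.226 m³/s

Swamee-Jain (Type II): Q = -0.965·√(gD⁵h_f/L)·ln[ε/(3.7D) + √(3.17ν²L/(gD³h_f))]
√(gD⁵h_f/L) = √(9.81·0.460⁵·5.55/2050) = 0.02339
ε/(3.7D) = 3.76×10^-6; √(3.17ν²L/(gD³h_f)) = 4.03×10^-5
Q = -0.965·0.02339·ln(4.403×10^-5) = 0.2264 m³/s
Check: V = 1.36 m/s, Re = 5.45×10^5, f = 0.01313, h_f = 5.53 m ≈ 5.55 m ✓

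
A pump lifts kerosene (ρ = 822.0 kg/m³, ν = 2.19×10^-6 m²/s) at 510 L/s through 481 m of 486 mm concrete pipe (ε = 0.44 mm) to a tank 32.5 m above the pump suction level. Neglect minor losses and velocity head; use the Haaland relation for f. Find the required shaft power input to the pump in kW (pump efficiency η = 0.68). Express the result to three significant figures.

P_shaft ≈ 242 kW

V = 4Q/(πD²) = 2.749 m/s; Re = 6.10×10^5; ε/D = 9.05×10^-4; f = 0.01967
h_f = f(L/D)V²/2g = 7.499 m
Total head H = z + h_f = 32.5 + 7.499 = 40.00 m
P_hyd = ρgQH = 822.0·9.81·0.510·40.00 = 164.5 kW
P_shaft = P_hyd/η = 164.5/0.68 = 241.9 kW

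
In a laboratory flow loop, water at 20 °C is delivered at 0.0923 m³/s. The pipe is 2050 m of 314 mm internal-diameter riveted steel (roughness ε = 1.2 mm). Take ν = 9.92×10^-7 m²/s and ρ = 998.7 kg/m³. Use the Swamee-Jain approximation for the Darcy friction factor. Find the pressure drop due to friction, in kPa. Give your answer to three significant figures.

V = 4Q/(πD²) = 4·0.0923/(π·0.314²) = 1.192 m/s
Re = VD/ν = 1.192·0.314/9.92×10^-7 = 3.77×10^5 → turbulent
ε/D = 1.2/314 = 0.00382
Swamee-Jain: f = 0.02847
h_f = f(L/D)V²/(2g) = 0.02847·(2050/0.314)·1.192²/(2·9.81) = 13.46 m
Δp = ρg·h_f = 998.7·9.81·13.46 = 131.9 kPa

Δp ≈ 132 kPa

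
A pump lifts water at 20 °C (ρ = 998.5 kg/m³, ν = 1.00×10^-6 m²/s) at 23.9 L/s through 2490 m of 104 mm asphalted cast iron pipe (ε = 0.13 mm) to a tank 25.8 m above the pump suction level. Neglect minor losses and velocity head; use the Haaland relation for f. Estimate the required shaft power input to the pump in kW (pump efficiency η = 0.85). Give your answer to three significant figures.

P_shaft ≈ 64.4 kW

V = 4Q/(πD²) = 2.813 m/s; Re = 2.93×10^5; ε/D = 0.00125; f = 0.02154
h_f = f(L/D)V²/2g = 208.0 m
Total head H = z + h_f = 25.8 + 208.0 = 233.8 m
P_hyd = ρgQH = 998.5·9.81·0.0239·233.8 = 54.74 kW
P_shaft = P_hyd/η = 54.74/0.85 = 64.40 kW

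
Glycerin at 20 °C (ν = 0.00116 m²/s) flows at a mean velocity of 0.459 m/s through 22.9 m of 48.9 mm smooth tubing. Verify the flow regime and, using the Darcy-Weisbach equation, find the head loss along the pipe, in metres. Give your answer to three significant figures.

h_f ≈ 16.6 m

Re = VD/ν = 0.459·0.04890/0.00116 = 19.3 → laminar (Re < 2300)
f = 64/Re = 3.308
h_f = f(L/D)V²/(2g) = 3.308·(22.9/0.04890)·0.459²/(2·9.81) = 16.63 m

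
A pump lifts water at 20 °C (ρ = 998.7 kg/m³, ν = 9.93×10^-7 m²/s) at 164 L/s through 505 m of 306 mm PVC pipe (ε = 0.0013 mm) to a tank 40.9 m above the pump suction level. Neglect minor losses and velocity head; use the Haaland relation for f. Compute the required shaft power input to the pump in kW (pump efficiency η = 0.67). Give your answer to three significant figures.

V = 4Q/(πD²) = 2.230 m/s; Re = 6.87×10^5; ε/D = 4.25×10^-6; f = 0.01241
h_f = f(L/D)V²/2g = 5.191 m
Total head H = z + h_f = 40.9 + 5.191 = 46.09 m
P_hyd = ρgQH = 998.7·9.81·0.164·46.09 = 74.06 kW
P_shaft = P_hyd/η = 74.06/0.67 = 110.5 kW

P_shaft ≈ 111 kW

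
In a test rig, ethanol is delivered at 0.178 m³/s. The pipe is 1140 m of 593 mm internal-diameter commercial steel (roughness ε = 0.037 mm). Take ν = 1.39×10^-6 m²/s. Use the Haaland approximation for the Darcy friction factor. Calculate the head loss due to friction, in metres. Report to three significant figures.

V = 4Q/(πD²) = 4·0.178/(π·0.593²) = 0.6445 m/s
Re = VD/ν = 0.6445·0.593/1.39×10^-6 = 2.75×10^5 → turbulent
ε/D = 0.037/593 = 6.24×10^-5
Haaland: f = 0.01510
h_f = f(L/D)V²/(2g) = 0.01510·(1140/0.593)·0.6445²/(2·9.81) = 0.6146 m

h_f ≈ 0.615 m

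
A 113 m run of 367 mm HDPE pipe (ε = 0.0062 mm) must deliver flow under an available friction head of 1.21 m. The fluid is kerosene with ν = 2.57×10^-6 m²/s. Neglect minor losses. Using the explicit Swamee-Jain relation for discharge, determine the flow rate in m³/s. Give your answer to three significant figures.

Q ≈ 0.245 m³/s

Swamee-Jain (Type II): Q = -0.965·√(gD⁵h_f/L)·ln[ε/(3.7D) + √(3.17ν²L/(gD³h_f))]
√(gD⁵h_f/L) = √(9.81·0.367⁵·1.21/113) = 0.02645
ε/(3.7D) = 4.57×10^-6; √(3.17ν²L/(gD³h_f)) = 6.35×10^-5
Q = -0.965·0.02645·ln(6.807×10^-5) = 0.2449 m³/s
Check: V = 2.31 m/s, Re = 3.31×10^5, f = 0.01433, h_f = 1.20 m ≈ 1.21 m ✓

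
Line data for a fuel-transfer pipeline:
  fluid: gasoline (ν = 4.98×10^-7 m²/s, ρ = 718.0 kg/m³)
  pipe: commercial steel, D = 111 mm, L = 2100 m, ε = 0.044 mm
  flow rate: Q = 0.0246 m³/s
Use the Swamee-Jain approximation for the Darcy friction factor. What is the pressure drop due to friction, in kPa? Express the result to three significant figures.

V = 4Q/(πD²) = 4·0.0246/(π·0.111²) = 2.542 m/s
Re = VD/ν = 2.542·0.111/4.98×10^-7 = 5.67×10^5 → turbulent
ε/D = 0.044/111 = 3.96×10^-4
Swamee-Jain: f = 0.01697
h_f = f(L/D)V²/(2g) = 0.01697·(2100/0.111)·2.542²/(2·9.81) = 105.8 m
Δp = ρg·h_f = 718.0·9.81·105.8 = 745.0 kPa

Δp ≈ 745 kPa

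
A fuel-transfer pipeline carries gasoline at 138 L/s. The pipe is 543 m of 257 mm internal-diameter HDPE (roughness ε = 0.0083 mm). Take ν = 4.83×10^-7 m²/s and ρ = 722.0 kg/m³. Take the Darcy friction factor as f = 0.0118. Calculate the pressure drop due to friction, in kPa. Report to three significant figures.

V = 4Q/(πD²) = 4·0.138/(π·0.257²) = 2.660 m/s
h_f = f(L/D)V²/(2g) = 0.01180·(543/0.257)·2.660²/(2·9.81) = 8.993 m
Δp = ρg·h_f = 722.0·9.81·8.993 = 63.69 kPa

Δp ≈ 63.7 kPa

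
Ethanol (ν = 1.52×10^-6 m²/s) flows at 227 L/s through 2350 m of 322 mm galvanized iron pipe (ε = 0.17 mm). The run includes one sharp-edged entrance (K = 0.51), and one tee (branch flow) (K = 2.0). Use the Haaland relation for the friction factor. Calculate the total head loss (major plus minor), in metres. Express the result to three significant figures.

V = 4Q/(πD²) = 2.788 m/s; V²/2g = 0.3960 m
Re = 5.91×10^5, ε/D = 5.28×10^-4 → f = 0.01764 (Haaland)
Major: h_f = f(L/D)·V²/2g = 0.01764·7298·0.3960 = 50.98 m
Minor: ΣK = 2.51; h_m = ΣK·V²/2g = 0.9941 m
Total H_L = 50.98 + 0.9941 = 51.97 m

H_L ≈ 52.0 m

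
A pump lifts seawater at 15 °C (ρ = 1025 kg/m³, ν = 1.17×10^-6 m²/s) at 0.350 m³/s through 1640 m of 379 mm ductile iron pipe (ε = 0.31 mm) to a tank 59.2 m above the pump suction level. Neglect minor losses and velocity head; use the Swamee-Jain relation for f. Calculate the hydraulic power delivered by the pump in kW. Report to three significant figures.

P_hyd ≈ 351 kW

V = 4Q/(πD²) = 3.102 m/s; Re = 1.00×10^6; ε/D = 8.18×10^-4; f = 0.01915
h_f = f(L/D)V²/2g = 40.66 m
Total head H = z + h_f = 59.2 + 40.66 = 99.86 m
P_hyd = ρgQH = 1025·9.81·0.350·99.86 = 351.4 kW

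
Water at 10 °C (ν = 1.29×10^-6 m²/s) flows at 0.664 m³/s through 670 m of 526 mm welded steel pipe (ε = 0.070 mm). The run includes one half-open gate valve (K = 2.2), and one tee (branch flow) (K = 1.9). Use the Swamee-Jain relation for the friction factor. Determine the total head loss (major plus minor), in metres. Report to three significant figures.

H_L ≈ 10.3 m

V = 4Q/(πD²) = 3.056 m/s; V²/2g = 0.4759 m
Re = 1.25×10^6, ε/D = 1.33×10^-4 → f = 0.01376 (Swamee-Jain)
Major: h_f = f(L/D)·V²/2g = 0.01376·1274·0.4759 = 8.343 m
Minor: ΣK = 4.10; h_m = ΣK·V²/2g = 1.951 m
Total H_L = 8.343 + 1.951 = 10.29 m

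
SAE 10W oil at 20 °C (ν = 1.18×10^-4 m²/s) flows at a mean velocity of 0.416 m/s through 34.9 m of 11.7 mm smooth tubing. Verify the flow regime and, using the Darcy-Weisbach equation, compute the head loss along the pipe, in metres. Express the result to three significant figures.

h_f ≈ 40.8 m

Re = VD/ν = 0.416·0.01170/1.18×10^-4 = 41.2 → laminar (Re < 2300)
f = 64/Re = 1.552
h_f = f(L/D)V²/(2g) = 1.552·(34.9/0.01170)·0.416²/(2·9.81) = 40.82 m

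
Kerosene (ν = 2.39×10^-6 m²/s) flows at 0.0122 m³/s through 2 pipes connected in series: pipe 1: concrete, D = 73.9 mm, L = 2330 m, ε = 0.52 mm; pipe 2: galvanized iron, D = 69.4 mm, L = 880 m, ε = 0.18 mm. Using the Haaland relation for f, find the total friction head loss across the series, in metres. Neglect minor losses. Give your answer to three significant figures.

H ≈ 629 m

Pipe 1: V = 2.844 m/s, Re = 8.79×10^4, ε/D = 0.00704, f = 0.03462, h_1 = f(L/D)V²/2g = 450.1 m
Pipe 2: V = 3.225 m/s, Re = 9.37×10^4, ε/D = 0.00259, f = 0.02654, h_2 = f(L/D)V²/2g = 178.4 m
Series → Q common, losses add: H = Σh = 628.5 m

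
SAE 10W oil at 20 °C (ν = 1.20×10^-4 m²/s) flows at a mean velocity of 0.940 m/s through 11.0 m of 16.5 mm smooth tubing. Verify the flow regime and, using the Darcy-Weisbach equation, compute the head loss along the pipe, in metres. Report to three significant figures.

h_f ≈ 14.9 m

Re = VD/ν = 0.940·0.01650/1.20×10^-4 = 129 → laminar (Re < 2300)
f = 64/Re = 0.4952
h_f = f(L/D)V²/(2g) = 0.4952·(11.0/0.01650)·0.940²/(2·9.81) = 14.87 m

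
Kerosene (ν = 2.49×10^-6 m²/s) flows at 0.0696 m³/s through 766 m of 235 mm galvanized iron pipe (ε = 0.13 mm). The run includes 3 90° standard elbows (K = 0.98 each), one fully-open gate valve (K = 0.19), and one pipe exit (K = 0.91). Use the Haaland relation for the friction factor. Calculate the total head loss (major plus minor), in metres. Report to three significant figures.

V = 4Q/(πD²) = 1.605 m/s; V²/2g = 0.1312 m
Re = 1.51×10^5, ε/D = 5.53×10^-4 → f = 0.01939 (Haaland)
Major: h_f = f(L/D)·V²/2g = 0.01939·3260·0.1312 = 8.293 m
Minor: ΣK = 4.04; h_m = ΣK·V²/2g = 0.5302 m
Total H_L = 8.293 + 0.5302 = 8.823 m

H_L ≈ 8.82 m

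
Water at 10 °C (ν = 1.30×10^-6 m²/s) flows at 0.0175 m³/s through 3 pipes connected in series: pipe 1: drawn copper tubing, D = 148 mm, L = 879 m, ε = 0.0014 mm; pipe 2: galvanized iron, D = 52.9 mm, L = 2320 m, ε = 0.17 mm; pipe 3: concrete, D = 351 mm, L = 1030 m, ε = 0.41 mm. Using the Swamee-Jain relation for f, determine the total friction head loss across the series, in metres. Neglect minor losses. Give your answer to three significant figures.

H ≈ 3860 m

Pipe 1: V = 1.017 m/s, Re = 1.16×10^5, ε/D = 9.46×10^-6, f = 0.01739, h_1 = f(L/D)V²/2g = 5.447 m
Pipe 2: V = 7.962 m/s, Re = 3.24×10^5, ε/D = 0.00321, f = 0.02722, h_2 = f(L/D)V²/2g = 3857 m
Pipe 3: V = 0.1809 m/s, Re = 4.88×10^4, ε/D = 0.00117, f = 0.02473, h_3 = f(L/D)V²/2g = 0.1210 m
Series → Q common, losses add: H = Σh = 3862 m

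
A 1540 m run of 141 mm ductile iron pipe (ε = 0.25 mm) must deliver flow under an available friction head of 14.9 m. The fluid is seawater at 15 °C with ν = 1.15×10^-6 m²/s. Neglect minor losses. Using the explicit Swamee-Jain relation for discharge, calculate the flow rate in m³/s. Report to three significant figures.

Q ≈ 0.0164 m³/s

Swamee-Jain (Type II): Q = -0.965·√(gD⁵h_f/L)·ln[ε/(3.7D) + √(3.17ν²L/(gD³h_f))]
√(gD⁵h_f/L) = √(9.81·0.141⁵·14.9/1540) = 0.002300
ε/(3.7D) = 4.79×10^-4; √(3.17ν²L/(gD³h_f)) = 1.26×10^-4
Q = -0.965·0.002300·ln(6.047×10^-4) = 0.01645 m³/s
Check: V = 1.05 m/s, Re = 1.29×10^5, f = 0.02433, h_f = 15.0 m ≈ 14.9 m ✓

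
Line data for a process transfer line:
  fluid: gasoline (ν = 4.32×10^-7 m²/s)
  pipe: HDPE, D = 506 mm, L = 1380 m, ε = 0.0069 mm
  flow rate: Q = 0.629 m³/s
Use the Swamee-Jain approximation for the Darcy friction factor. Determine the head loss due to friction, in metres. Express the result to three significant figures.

V = 4Q/(πD²) = 4·0.629/(π·0.506²) = 3.128 m/s
Re = VD/ν = 3.128·0.506/4.32×10^-7 = 3.66×10^6 → turbulent
ε/D = 0.0069/506 = 1.36×10^-5
Swamee-Jain: f = 0.01013
h_f = f(L/D)V²/(2g) = 0.01013·(1380/0.506)·3.128²/(2·9.81) = 13.78 m

h_f ≈ 13.8 m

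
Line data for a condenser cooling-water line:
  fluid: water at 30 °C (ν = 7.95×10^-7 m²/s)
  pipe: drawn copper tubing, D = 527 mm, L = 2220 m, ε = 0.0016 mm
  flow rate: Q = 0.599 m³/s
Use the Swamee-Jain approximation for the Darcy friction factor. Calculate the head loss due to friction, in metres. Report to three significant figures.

V = 4Q/(πD²) = 4·0.599/(π·0.527²) = 2.746 m/s
Re = VD/ν = 2.746·0.527/7.95×10^-7 = 1.82×10^6 → turbulent
ε/D = 0.0016/527 = 3.04×10^-6
Swamee-Jain: f = 0.01063
h_f = f(L/D)V²/(2g) = 0.01063·(2220/0.527)·2.746²/(2·9.81) = 17.21 m

h_f ≈ 17.2 m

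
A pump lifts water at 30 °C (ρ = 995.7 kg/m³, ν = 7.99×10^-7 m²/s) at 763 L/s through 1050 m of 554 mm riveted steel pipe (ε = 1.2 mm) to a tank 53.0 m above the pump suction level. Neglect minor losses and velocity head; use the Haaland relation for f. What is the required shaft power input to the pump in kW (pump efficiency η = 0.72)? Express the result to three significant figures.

P_shaft ≈ 789 kW

V = 4Q/(πD²) = 3.165 m/s; Re = 2.19×10^6; ε/D = 0.00217; f = 0.02404
h_f = f(L/D)V²/2g = 23.27 m
Total head H = z + h_f = 53.0 + 23.27 = 76.27 m
P_hyd = ρgQH = 995.7·9.81·0.763·76.27 = 568.4 kW
P_shaft = P_hyd/η = 568.4/0.72 = 789.5 kW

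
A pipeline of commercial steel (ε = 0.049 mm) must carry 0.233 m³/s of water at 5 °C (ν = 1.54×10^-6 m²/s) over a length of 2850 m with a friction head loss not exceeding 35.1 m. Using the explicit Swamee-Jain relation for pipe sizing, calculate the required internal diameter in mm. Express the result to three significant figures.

Swamee-Jain (Type III): D = 0.66·[ε^1.25·(LQ²/(gh_f))^4.75 + ν·Q^9.4·(L/(gh_f))^5.2]^0.04
LQ²/(gh_f) = 0.4493; L/(gh_f) = 8.277
Term 1 = ε^1.25·(…)^4.75 = 9.17×10^-8; Term 2 = ν·Q^9.4·(…)^5.2 = 1.03×10^-7
D = 0.66·(9.17×10^-8 + 1.03×10^-7)^0.04 = 0.3557 m = 356 mm
Check: V = 2.34 m/s, Re = 5.42×10^5, f = 0.01477, h_f = 33.1 m ≈ 35.1 m ✓

D ≈ 356 mm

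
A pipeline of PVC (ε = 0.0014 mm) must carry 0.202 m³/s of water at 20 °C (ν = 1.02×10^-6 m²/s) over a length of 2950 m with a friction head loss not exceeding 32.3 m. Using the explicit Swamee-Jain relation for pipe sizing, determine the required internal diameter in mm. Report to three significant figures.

D ≈ 332 mm

Swamee-Jain (Type III): D = 0.66·[ε^1.25·(LQ²/(gh_f))^4.75 + ν·Q^9.4·(L/(gh_f))^5.2]^0.04
LQ²/(gh_f) = 0.3799; L/(gh_f) = 9.310
Term 1 = ε^1.25·(…)^4.75 = 4.85×10^-10; Term 2 = ν·Q^9.4·(…)^5.2 = 3.29×10^-8
D = 0.66·(4.85×10^-10 + 3.29×10^-8)^0.04 = 0.3315 m = 332 mm
Check: V = 2.34 m/s, Re = 7.61×10^5, f = 0.01225, h_f = 30.4 m ≈ 32.3 m ✓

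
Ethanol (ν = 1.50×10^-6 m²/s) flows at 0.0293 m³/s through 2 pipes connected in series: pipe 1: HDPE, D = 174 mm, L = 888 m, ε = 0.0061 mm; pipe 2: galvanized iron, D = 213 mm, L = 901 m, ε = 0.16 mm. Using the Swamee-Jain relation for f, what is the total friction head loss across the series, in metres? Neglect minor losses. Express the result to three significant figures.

H ≈ 9.73 m

Pipe 1: V = 1.232 m/s, Re = 1.43×10^5, ε/D = 3.51×10^-5, f = 0.01686, h_1 = f(L/D)V²/2g = 6.659 m
Pipe 2: V = 0.8223 m/s, Re = 1.17×10^5, ε/D = 7.51×10^-4, f = 0.02109, h_2 = f(L/D)V²/2g = 3.075 m
Series → Q common, losses add: H = Σh = 9.734 m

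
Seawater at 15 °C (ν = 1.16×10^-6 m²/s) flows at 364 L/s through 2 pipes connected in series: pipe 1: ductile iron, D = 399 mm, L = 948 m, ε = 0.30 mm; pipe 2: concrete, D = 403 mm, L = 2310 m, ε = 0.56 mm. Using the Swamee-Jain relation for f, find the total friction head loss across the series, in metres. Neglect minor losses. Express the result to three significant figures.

Pipe 1: V = 2.911 m/s, Re = 1.00×10^6, ε/D = 7.52×10^-4, f = 0.01881, h_1 = f(L/D)V²/2g = 19.30 m
Pipe 2: V = 2.854 m/s, Re = 9.91×10^5, ε/D = 0.00139, f = 0.02163, h_2 = f(L/D)V²/2g = 51.47 m
Series → Q common, losses add: H = Σh = 70.77 m

H ≈ 70.8 m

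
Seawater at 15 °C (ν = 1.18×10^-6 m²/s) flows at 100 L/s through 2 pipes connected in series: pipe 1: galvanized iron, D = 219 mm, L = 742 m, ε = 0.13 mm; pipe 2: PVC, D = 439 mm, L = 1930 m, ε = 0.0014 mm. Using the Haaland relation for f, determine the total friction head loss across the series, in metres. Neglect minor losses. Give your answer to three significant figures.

H ≈ 23.6 m

Pipe 1: V = 2.655 m/s, Re = 4.93×10^5, ε/D = 5.94×10^-4, f = 0.01816, h_1 = f(L/D)V²/2g = 22.10 m
Pipe 2: V = 0.6607 m/s, Re = 2.46×10^5, ε/D = 3.19×10^-6, f = 0.01492, h_2 = f(L/D)V²/2g = 1.459 m
Series → Q common, losses add: H = Σh = 23.56 m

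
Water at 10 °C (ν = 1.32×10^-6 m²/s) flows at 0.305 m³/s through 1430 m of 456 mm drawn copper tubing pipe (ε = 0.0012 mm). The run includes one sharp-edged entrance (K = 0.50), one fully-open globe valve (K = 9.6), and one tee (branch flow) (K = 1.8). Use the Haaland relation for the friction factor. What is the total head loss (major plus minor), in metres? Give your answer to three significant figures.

H_L ≈ 9.10 m

V = 4Q/(πD²) = 1.868 m/s; V²/2g = 0.1778 m
Re = 6.45×10^5, ε/D = 2.63×10^-6 → f = 0.01252 (Haaland)
Major: h_f = f(L/D)·V²/2g = 0.01252·3136·0.1778 = 6.981 m
Minor: ΣK = 11.9; h_m = ΣK·V²/2g = 2.115 m
Total H_L = 6.981 + 2.115 = 9.096 m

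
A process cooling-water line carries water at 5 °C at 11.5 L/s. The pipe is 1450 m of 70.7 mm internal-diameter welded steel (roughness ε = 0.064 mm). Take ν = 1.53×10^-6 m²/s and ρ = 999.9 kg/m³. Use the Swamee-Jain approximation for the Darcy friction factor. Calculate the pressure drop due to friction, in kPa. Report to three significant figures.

V = 4Q/(πD²) = 4·0.0115/(π·0.0707²) = 2.929 m/s
Re = VD/ν = 2.929·0.0707/1.53×10^-6 = 1.35×10^5 → turbulent
ε/D = 0.064/70.7 = 9.05×10^-4
Swamee-Jain: f = 0.02141
h_f = f(L/D)V²/(2g) = 0.02141·(1450/0.0707)·2.929²/(2·9.81) = 192.1 m
Δp = ρg·h_f = 999.9·9.81·192.1 = 1884 kPa

Δp ≈ 1880 kPa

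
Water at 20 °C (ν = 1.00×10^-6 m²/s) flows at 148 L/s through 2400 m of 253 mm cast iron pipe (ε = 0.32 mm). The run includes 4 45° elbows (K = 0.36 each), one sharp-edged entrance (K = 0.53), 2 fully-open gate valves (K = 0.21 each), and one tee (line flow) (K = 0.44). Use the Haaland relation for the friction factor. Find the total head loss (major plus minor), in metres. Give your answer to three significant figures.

V = 4Q/(πD²) = 2.944 m/s; V²/2g = 0.4417 m
Re = 7.45×10^5, ε/D = 0.00126 → f = 0.02115 (Haaland)
Major: h_f = f(L/D)·V²/2g = 0.02115·9486·0.4417 = 88.63 m
Minor: ΣK = 2.83; h_m = ΣK·V²/2g = 1.250 m
Total H_L = 88.63 + 1.250 = 89.88 m

H_L ≈ 89.9 m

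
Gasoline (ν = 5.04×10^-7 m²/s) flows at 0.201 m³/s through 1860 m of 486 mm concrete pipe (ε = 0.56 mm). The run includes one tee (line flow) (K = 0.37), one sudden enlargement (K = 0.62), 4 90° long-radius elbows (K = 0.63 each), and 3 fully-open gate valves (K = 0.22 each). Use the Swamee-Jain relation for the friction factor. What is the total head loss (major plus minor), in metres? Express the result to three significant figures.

H_L ≈ 4.98 m

V = 4Q/(πD²) = 1.084 m/s; V²/2g = 0.05984 m
Re = 1.04×10^6, ε/D = 0.00115 → f = 0.02068 (Swamee-Jain)
Major: h_f = f(L/D)·V²/2g = 0.02068·3827·0.05984 = 4.735 m
Minor: ΣK = 4.17; h_m = ΣK·V²/2g = 0.2495 m
Total H_L = 4.735 + 0.2495 = 4.985 m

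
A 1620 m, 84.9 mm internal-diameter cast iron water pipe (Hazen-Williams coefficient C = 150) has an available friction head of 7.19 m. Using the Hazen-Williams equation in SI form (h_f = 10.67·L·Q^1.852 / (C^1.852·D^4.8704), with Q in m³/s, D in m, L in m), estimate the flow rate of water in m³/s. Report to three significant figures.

Q ≈ 0.00342 m³/s

Rearranging: Q = [h_f·C^1.852·D^4.8704 / (10.67·L)]^(1/1.852)
Q = [7.19·150^1.852·0.0849^4.8704 / (10.67·1620)]^0.540 = 0.003418 m³/s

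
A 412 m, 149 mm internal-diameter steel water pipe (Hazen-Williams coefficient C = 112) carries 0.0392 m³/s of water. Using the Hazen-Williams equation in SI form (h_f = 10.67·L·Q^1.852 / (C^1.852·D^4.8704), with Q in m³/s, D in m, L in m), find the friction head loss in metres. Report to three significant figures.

h_f = 10.67·412·0.0392^1.852 / (112^1.852·0.149^4.8704) = 18.60 m

h_f ≈ 18.6 m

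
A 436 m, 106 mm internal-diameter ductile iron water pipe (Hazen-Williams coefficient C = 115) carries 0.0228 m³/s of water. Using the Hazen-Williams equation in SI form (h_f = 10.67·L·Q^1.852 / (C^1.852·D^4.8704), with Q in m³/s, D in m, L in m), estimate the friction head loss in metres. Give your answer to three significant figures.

h_f ≈ 36.1 m

h_f = 10.67·436·0.0228^1.852 / (115^1.852·0.106^4.8704) = 36.08 m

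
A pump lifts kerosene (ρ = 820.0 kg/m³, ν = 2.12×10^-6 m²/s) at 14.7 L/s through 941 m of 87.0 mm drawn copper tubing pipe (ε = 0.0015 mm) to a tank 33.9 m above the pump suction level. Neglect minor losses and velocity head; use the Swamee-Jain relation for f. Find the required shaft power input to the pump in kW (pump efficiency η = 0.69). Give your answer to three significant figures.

P_shaft ≈ 16.2 kW

V = 4Q/(πD²) = 2.473 m/s; Re = 1.01×10^5; ε/D = 1.72×10^-5; f = 0.01791
h_f = f(L/D)V²/2g = 60.39 m
Total head H = z + h_f = 33.9 + 60.39 = 94.29 m
P_hyd = ρgQH = 820.0·9.81·0.0147·94.29 = 11.15 kW
P_shaft = P_hyd/η = 11.15/0.69 = 16.16 kW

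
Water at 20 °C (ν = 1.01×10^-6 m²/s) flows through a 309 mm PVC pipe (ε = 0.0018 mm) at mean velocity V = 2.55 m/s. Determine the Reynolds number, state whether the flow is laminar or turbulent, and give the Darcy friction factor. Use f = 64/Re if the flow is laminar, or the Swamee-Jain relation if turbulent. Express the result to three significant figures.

Re = VD/ν = 2.550·0.309/1.01×10^-6 = 7.80×10^5
Re > 4000 → turbulent; ε/D = 5.83×10^-6
Swamee-Jain: f = 0.01223

Re ≈ 7.80×10^5; turbulent; f ≈ 0.0122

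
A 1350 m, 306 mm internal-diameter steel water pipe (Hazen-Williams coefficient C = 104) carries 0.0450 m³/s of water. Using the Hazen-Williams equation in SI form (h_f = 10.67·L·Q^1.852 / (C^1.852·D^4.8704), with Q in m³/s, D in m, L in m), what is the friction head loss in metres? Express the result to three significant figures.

h_f = 10.67·1350·0.0450^1.852 / (104^1.852·0.306^4.8704) = 2.713 m

h_f ≈ 2.71 m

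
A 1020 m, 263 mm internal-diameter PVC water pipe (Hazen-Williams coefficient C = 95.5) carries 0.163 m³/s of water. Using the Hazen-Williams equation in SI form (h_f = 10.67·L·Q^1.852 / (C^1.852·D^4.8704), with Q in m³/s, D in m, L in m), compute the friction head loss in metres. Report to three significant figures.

h_f ≈ 54.4 m

h_f = 10.67·1020·0.163^1.852 / (95.5^1.852·0.263^4.8704) = 54.43 m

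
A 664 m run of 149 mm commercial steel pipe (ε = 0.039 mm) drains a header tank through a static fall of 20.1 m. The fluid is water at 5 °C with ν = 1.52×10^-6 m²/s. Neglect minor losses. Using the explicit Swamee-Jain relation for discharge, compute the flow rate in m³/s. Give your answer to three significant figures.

Swamee-Jain (Type II): Q = -0.965·√(gD⁵h_f/L)·ln[ε/(3.7D) + √(3.17ν²L/(gD³h_f))]
√(gD⁵h_f/L) = √(9.81·0.149⁵·20.1/664) = 0.004670
ε/(3.7D) = 7.07×10^-5; √(3.17ν²L/(gD³h_f)) = 8.63×10^-5
Q = -0.965·0.004670·ln(1.571×10^-4) = 0.03947 m³/s
Check: V = 2.26 m/s, Re = 2.22×10^5, f = 0.01733, h_f = 20.2 m ≈ 20.1 m ✓

Q ≈ 0.0395 m³/s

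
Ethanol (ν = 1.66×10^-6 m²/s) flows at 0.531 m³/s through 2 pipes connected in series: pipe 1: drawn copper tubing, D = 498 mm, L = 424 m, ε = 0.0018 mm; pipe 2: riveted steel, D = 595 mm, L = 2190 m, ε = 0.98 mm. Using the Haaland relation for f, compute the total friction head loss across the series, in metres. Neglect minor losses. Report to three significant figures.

H ≈ 19.3 m

Pipe 1: V = 2.726 m/s, Re = 8.18×10^5, ε/D = 3.61×10^-6, f = 0.01204, h_1 = f(L/D)V²/2g = 3.883 m
Pipe 2: V = 1.910 m/s, Re = 6.85×10^5, ε/D = 0.00165, f = 0.02257, h_2 = f(L/D)V²/2g = 15.44 m
Series → Q common, losses add: H = Σh = 19.33 m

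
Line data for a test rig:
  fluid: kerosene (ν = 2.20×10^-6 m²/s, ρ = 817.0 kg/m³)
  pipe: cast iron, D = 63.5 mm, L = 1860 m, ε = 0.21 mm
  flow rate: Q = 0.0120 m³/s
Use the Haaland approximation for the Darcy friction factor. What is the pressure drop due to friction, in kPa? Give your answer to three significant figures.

Δp ≈ 4800 kPa

V = 4Q/(πD²) = 4·0.0120/(π·0.0635²) = 3.789 m/s
Re = VD/ν = 3.789·0.0635/2.20×10^-6 = 1.09×10^5 → turbulent
ε/D = 0.21/63.5 = 0.00331
Haaland: f = 0.02796
h_f = f(L/D)V²/(2g) = 0.02796·(1860/0.0635)·3.789²/(2·9.81) = 599.4 m
Δp = ρg·h_f = 817.0·9.81·599.4 = 4804 kPa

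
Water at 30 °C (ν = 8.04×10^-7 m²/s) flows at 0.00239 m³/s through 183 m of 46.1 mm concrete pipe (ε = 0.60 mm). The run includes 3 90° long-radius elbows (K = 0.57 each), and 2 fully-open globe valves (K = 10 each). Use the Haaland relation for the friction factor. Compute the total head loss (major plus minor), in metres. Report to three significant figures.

H_L ≈ 19.8 m

V = 4Q/(πD²) = 1.432 m/s; V²/2g = 0.1045 m
Re = 8.21×10^4, ε/D = 0.0130 → f = 0.04219 (Haaland)
Major: h_f = f(L/D)·V²/2g = 0.04219·3970·0.1045 = 17.50 m
Minor: ΣK = 21.7; h_m = ΣK·V²/2g = 2.269 m
Total H_L = 17.50 + 2.269 = 19.77 m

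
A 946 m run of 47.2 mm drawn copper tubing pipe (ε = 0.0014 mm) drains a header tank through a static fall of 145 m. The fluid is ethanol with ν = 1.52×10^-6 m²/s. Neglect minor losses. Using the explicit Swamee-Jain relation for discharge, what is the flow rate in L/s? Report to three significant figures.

Swamee-Jain (Type II): Q = -0.965·√(gD⁵h_f/L)·ln[ε/(3.7D) + √(3.17ν²L/(gD³h_f))]
√(gD⁵h_f/L) = √(9.81·0.0472⁵·145/946) = 5.935×10^-4
ε/(3.7D) = 8.02×10^-6; √(3.17ν²L/(gD³h_f)) = 2.15×10^-4
Q = -0.965·5.935×10^-4·ln(2.232×10^-4) = 0.004815 m³/s
Check: V = 2.75 m/s, Re = 8.55×10^4, f = 0.01863, h_f = 144 m ≈ 145 m ✓

Q ≈ 4.82 L/s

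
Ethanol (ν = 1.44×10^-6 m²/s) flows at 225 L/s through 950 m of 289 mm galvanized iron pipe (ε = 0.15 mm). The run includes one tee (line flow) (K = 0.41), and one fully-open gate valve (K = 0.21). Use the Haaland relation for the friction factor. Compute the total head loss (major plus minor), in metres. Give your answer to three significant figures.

H_L ≈ 34.8 m

V = 4Q/(πD²) = 3.430 m/s; V²/2g = 0.5996 m
Re = 6.88×10^5, ε/D = 5.19×10^-4 → f = 0.01748 (Haaland)
Major: h_f = f(L/D)·V²/2g = 0.01748·3287·0.5996 = 34.47 m
Minor: ΣK = 0.620; h_m = ΣK·V²/2g = 0.3718 m
Total H_L = 34.47 + 0.3718 = 34.84 m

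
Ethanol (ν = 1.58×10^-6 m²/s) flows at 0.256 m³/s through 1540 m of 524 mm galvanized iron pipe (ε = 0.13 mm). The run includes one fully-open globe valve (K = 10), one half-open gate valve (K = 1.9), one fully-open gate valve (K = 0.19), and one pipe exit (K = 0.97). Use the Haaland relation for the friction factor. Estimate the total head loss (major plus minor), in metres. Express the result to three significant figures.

H_L ≈ 4.32 m

V = 4Q/(πD²) = 1.187 m/s; V²/2g = 0.07183 m
Re = 3.94×10^5, ε/D = 2.48×10^-4 → f = 0.01602 (Haaland)
Major: h_f = f(L/D)·V²/2g = 0.01602·2939·0.07183 = 3.382 m
Minor: ΣK = 13.1; h_m = ΣK·V²/2g = 0.9380 m
Total H_L = 3.382 + 0.9380 = 4.320 m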